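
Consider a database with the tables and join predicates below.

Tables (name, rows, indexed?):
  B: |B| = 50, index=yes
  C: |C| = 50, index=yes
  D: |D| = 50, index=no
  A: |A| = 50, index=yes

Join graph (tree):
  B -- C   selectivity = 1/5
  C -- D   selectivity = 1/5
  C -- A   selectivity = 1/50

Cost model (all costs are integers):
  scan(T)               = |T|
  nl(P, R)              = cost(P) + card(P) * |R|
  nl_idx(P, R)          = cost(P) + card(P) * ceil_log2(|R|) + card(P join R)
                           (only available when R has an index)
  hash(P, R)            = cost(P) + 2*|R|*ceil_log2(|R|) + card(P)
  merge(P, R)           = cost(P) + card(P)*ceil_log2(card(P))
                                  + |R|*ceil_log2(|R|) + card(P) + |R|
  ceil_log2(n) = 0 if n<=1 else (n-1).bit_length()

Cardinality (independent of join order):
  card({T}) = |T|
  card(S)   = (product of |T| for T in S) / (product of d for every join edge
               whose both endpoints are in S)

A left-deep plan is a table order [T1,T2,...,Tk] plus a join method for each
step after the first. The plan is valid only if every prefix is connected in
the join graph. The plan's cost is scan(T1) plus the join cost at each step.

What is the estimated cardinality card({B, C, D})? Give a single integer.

5000

Tables in S: B(50), C(50), D(50)
Edges inside S: B-C(d=5), C-D(d=5)
numerator = 50 * 50 * 50 = 125000
denominator = 5 * 5 = 25
card(S) = 125000 / 25 = 5000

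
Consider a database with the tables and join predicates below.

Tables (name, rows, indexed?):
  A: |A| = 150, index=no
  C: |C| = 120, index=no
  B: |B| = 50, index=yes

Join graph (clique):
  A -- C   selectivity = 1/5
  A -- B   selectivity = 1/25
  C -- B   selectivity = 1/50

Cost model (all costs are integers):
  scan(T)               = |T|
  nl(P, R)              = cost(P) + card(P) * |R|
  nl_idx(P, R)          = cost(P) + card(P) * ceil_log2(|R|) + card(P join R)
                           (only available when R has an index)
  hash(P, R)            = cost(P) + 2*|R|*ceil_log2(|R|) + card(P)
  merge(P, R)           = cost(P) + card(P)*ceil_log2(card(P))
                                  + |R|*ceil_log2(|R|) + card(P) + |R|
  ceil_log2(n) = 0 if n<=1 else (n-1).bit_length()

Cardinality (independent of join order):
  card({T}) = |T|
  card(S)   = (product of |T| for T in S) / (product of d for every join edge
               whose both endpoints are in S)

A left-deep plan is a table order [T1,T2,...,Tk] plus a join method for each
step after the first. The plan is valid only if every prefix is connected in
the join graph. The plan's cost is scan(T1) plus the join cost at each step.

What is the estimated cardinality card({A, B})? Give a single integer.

300

Tables in S: A(150), B(50)
Edges inside S: A-B(d=25)
numerator = 150 * 50 = 7500
denominator = 25 = 25
card(S) = 7500 / 25 = 300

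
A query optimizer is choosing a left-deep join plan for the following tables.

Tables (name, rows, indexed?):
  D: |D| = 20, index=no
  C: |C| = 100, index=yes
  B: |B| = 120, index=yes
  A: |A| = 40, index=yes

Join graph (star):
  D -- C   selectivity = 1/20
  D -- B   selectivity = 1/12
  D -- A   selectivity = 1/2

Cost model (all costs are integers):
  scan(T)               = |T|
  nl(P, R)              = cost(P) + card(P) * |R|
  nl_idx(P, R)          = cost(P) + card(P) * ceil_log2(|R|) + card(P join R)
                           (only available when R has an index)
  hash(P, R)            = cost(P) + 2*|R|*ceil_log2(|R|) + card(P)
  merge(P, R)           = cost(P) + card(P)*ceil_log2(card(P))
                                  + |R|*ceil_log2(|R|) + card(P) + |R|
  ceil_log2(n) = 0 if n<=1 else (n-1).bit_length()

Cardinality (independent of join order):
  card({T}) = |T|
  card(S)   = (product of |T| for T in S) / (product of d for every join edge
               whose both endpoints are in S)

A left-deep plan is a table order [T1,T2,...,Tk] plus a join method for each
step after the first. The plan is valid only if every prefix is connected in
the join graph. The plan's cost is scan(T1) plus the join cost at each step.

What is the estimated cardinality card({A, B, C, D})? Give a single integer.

Tables in S: A(40), B(120), C(100), D(20)
Edges inside S: D-C(d=20), D-B(d=12), D-A(d=2)
numerator = 40 * 120 * 100 * 20 = 9600000
denominator = 20 * 12 * 2 = 480
card(S) = 9600000 / 480 = 20000

20000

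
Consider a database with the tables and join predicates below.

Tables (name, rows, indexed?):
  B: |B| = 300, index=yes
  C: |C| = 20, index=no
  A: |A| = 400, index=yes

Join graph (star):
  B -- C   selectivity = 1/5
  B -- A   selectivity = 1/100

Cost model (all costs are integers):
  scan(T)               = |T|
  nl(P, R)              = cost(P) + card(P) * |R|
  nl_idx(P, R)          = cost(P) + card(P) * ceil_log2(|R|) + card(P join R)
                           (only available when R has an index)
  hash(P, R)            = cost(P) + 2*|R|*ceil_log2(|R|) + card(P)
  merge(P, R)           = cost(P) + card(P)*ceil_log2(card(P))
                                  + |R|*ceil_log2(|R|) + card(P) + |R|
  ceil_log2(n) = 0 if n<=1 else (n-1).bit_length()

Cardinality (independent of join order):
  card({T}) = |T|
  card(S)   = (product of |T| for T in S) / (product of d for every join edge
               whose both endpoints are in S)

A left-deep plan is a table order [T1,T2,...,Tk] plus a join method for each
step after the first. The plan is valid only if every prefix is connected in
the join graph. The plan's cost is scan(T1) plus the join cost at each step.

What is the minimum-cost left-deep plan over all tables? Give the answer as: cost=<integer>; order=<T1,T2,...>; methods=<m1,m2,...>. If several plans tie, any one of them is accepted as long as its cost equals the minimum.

cost=5600; order=B,A,C; methods=nl_idx,hash

Selinger DP (subsets sized 1..n):
  {B}: scan cost=300, card=300
  {C}: scan cost=20, card=20
  {A}: scan cost=400, card=400
  {BC}: card=1200; try (C,hash)→800, (B,nl_idx)→1400, (B,merge)→3140, (C,merge)→3420, (B,hash)→5440, (B,nl)→6020 …(+1); best=800 via (C,hash)
  {AB}: card=1200; try (A,nl_idx)→4200, (B,nl_idx)→5200, (B,hash)→6200, (A,merge)→7300, (B,merge)→7400, (A,hash)→7800 …(+2); best=4200 via (A,nl_idx)
  {ABC}: card=4800; try (C,hash)→5600, (A,hash)→9200, (A,nl_idx)→16400, (C,merge)→18720, (A,merge)→19200, (C,nl)→28200 …(+1); best=5600 via (C,hash)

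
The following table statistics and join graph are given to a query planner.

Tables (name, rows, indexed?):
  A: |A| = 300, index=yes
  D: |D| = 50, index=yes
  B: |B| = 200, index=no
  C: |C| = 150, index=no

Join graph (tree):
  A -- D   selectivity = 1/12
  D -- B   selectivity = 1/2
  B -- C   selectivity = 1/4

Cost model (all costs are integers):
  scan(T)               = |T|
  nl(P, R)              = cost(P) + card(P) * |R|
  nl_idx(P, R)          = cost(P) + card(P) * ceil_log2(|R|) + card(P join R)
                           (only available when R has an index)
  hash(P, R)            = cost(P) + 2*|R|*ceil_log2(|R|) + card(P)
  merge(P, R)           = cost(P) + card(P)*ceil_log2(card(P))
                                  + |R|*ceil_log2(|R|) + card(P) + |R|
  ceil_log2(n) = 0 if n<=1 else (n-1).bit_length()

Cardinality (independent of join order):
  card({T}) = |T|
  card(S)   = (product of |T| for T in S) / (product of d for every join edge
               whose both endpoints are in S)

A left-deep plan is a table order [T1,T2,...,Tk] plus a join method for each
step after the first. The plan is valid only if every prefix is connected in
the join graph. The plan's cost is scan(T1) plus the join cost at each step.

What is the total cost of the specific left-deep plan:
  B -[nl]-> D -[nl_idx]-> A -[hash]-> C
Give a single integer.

step 1: scan B: cost=200, card=200
step 2: join D via nl
    card(P join D) = 200*50/(2) = 5000
    cost = 200 + 200*50 = 10200
step 3: join A via nl_idx
    card(P join A) = 5000*300/(12) = 125000
    cost = 10200 + 5000*9 + 125000 = 180200
step 4: join C via hash
    card(P join C) = 125000*150/(4) = 4687500
    cost = 180200 + 2*150*8 + 125000 = 307600

307600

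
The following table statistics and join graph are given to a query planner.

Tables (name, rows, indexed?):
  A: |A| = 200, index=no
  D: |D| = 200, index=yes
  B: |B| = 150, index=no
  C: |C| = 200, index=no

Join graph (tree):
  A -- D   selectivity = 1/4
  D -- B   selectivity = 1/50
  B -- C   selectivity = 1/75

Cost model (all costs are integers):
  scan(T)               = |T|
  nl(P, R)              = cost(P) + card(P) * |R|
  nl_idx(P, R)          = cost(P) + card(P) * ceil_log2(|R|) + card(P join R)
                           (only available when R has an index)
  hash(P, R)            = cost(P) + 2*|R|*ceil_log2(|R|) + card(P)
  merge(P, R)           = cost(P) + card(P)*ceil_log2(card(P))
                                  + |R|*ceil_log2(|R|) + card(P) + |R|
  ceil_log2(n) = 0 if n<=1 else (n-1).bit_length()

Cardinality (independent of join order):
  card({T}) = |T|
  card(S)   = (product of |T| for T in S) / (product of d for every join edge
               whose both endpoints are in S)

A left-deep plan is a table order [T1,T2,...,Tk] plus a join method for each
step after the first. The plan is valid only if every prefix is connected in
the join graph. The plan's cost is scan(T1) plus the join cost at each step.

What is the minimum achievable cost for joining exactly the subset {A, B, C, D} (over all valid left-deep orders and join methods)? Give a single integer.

10550

Selinger DP over subsets of {A,B,C,D}:
  {A}: scan cost=200, card=200
  {D}: scan cost=200, card=200
  {B}: scan cost=150, card=150
  {C}: scan cost=200, card=200
  {AD}: card=10000; try (D,hash)→3600, (A,hash)→3600, (D,merge)→3800, (A,merge)→3800, (D,nl_idx)→11800, (D,nl)→40200 …(+1); best=3600 via (D,hash)
  {BD}: card=600; try (D,nl_idx)→1950, (B,hash)→2800, (D,merge)→3300, (B,merge)→3350, (D,hash)→3500, (D,nl)→30150 …(+1); best=1950 via (D,nl_idx)
  {BC}: card=400; try (B,hash)→2800, (C,merge)→3300, (B,merge)→3350, (C,hash)→3500, (C,nl)→30150, (B,nl)→30200; best=2800 via (B,hash)
  {ABD}: card=30000; try (A,hash)→5750, (A,merge)→10350, (B,hash)→16000, (A,nl)→121950, (B,merge)→154950, (B,nl)→1503600; best=5750 via (A,hash)
  {BCD}: card=1600; try (C,hash)→5750, (D,hash)→6400, (D,nl_idx)→7600, (D,merge)→8600, (C,merge)→10350, (D,nl)→82800 …(+1); best=5750 via (C,hash)
  {ABCD}: card=80000; try (A,hash)→10550, (A,merge)→26750, (C,hash)→38950, (A,nl)→325750, (C,merge)→487550, (C,nl)→6005750; best=10550 via (A,hash)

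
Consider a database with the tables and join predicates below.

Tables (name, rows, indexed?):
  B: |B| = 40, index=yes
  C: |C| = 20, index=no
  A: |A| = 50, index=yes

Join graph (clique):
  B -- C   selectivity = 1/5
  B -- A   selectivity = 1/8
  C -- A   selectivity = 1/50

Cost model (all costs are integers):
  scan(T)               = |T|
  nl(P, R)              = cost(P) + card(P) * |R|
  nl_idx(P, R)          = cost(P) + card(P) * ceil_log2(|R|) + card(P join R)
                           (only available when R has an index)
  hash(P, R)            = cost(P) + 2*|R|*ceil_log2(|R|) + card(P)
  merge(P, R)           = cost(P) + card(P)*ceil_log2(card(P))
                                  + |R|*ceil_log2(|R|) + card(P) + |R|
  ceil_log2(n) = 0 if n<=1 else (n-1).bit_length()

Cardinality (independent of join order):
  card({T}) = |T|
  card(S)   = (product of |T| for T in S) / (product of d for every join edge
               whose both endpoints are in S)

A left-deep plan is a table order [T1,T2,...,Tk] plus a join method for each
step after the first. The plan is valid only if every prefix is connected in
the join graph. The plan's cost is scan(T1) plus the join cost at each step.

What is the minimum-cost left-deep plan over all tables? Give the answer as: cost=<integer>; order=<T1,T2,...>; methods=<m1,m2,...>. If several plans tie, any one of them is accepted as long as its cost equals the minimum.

Selinger DP (subsets sized 1..n):
  {B}: scan cost=40, card=40
  {C}: scan cost=20, card=20
  {A}: scan cost=50, card=50
  {BC}: card=160; try (C,hash)→280, (B,nl_idx)→300, (B,merge)→420, (C,merge)→440, (B,hash)→520, (B,nl)→820 …(+1); best=280 via (C,hash)
  {AB}: card=250; try (A,nl_idx)→530, (B,hash)→580, (B,nl_idx)→600, (A,merge)→670, (B,merge)→680, (A,hash)→680 …(+2); best=530 via (A,nl_idx)
  {AC}: card=20; try (A,nl_idx)→160, (C,hash)→300, (A,merge)→490, (C,merge)→520, (A,hash)→640, (A,nl)→1020 …(+1); best=160 via (A,nl_idx)
  {ABC}: card=20; try (B,nl_idx)→300, (B,merge)→560, (B,hash)→660, (B,nl)→960, (C,hash)→980, (A,hash)→1040 …(+5); best=300 via (B,nl_idx)

cost=300; order=C,A,B; methods=nl_idx,nl_idx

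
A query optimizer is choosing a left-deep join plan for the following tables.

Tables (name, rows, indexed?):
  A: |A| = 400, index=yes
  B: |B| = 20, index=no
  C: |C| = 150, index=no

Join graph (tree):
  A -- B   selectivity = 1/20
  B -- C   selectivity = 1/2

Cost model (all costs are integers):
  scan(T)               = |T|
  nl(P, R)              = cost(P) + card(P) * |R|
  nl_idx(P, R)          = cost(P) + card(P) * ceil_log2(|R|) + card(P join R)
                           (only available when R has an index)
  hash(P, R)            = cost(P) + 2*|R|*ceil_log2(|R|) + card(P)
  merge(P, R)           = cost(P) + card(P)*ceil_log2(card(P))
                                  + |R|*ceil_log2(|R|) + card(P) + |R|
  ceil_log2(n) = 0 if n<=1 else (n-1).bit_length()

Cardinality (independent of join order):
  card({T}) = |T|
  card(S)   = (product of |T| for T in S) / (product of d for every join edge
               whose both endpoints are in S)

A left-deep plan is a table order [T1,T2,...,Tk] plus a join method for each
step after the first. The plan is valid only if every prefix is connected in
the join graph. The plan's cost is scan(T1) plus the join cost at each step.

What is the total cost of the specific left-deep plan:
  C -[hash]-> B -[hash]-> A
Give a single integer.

9200

step 1: scan C: cost=150, card=150
step 2: join B via hash
    card(P join B) = 150*20/(2) = 1500
    cost = 150 + 2*20*5 + 150 = 500
step 3: join A via hash
    card(P join A) = 1500*400/(20) = 30000
    cost = 500 + 2*400*9 + 1500 = 9200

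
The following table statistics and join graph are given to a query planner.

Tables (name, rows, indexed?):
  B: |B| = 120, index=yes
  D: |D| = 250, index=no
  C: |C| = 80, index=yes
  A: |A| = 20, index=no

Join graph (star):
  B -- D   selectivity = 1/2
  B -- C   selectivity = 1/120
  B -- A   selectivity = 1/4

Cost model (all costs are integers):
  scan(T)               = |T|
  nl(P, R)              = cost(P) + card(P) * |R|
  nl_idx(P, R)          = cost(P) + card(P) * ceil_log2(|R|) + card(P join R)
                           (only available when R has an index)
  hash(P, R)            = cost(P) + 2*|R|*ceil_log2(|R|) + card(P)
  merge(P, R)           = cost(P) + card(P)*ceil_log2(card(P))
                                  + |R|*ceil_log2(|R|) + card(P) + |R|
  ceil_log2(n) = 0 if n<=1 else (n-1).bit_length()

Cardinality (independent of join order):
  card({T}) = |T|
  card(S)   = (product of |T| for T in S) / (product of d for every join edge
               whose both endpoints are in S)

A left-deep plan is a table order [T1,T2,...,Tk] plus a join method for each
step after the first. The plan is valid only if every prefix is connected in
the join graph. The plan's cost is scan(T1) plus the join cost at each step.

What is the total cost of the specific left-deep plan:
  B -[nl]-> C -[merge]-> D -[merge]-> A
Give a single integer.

step 1: scan B: cost=120, card=120
step 2: join C via nl
    card(P join C) = 120*80/(120) = 80
    cost = 120 + 120*80 = 9720
step 3: join D via merge
    card(P join D) = 80*250/(2) = 10000
    cost = 9720 + 80*7 + 250*8 + 80 + 250 = 12610
step 4: join A via merge
    card(P join A) = 10000*20/(4) = 50000
    cost = 12610 + 10000*14 + 20*5 + 10000 + 20 = 162730

162730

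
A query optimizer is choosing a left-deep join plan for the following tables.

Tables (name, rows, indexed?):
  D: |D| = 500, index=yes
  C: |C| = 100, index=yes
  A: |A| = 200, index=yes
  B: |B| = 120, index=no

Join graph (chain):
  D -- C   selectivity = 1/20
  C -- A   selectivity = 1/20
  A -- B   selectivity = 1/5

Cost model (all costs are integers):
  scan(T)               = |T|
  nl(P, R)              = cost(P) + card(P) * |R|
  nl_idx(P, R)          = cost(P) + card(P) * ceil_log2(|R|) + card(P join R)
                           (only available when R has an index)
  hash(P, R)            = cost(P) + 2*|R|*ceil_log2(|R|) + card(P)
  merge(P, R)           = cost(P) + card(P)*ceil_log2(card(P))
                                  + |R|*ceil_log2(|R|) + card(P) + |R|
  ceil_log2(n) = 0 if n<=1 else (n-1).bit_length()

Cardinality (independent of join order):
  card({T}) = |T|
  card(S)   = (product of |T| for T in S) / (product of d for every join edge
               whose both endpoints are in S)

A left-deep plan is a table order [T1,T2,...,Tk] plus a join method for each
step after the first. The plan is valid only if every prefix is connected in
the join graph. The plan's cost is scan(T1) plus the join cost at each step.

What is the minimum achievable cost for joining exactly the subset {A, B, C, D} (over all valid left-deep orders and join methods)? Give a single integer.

Selinger DP over subsets of {A,B,C,D}:
  {D}: scan cost=500, card=500
  {C}: scan cost=100, card=100
  {A}: scan cost=200, card=200
  {B}: scan cost=120, card=120
  {CD}: card=2500; try (C,hash)→2400, (D,nl_idx)→3500, (D,merge)→5900, (C,merge)→6300, (C,nl_idx)→6500, (D,hash)→9200 …(+2); best=2400 via (C,hash)
  {AC}: card=1000; try (C,hash)→1800, (A,nl_idx)→1900, (C,nl_idx)→2600, (A,merge)→2700, (C,merge)→2800, (A,hash)→3400 …(+2); best=1800 via (C,hash)
  {AB}: card=4800; try (B,hash)→2080, (A,merge)→2880, (B,merge)→2960, (A,hash)→3440, (A,nl_idx)→5880, (A,nl)→24120 …(+1); best=2080 via (B,hash)
  {ACD}: card=25000; try (A,hash)→8100, (D,hash)→11800, (D,merge)→17800, (D,nl_idx)→35800, (A,merge)→36700, (A,nl_idx)→47400 …(+2); best=8100 via (A,hash)
  {ABC}: card=24000; try (B,hash)→4480, (C,hash)→8280, (B,merge)→13760, (C,nl_idx)→59680, (C,merge)→70080, (B,nl)→121800 …(+1); best=4480 via (B,hash)
  {ABCD}: card=600000; try (B,hash)→34780, (D,hash)→37480, (D,merge)→393480, (B,merge)→409060, (D,nl_idx)→820480, (B,nl)→3008100 …(+1); best=34780 via (B,hash)

34780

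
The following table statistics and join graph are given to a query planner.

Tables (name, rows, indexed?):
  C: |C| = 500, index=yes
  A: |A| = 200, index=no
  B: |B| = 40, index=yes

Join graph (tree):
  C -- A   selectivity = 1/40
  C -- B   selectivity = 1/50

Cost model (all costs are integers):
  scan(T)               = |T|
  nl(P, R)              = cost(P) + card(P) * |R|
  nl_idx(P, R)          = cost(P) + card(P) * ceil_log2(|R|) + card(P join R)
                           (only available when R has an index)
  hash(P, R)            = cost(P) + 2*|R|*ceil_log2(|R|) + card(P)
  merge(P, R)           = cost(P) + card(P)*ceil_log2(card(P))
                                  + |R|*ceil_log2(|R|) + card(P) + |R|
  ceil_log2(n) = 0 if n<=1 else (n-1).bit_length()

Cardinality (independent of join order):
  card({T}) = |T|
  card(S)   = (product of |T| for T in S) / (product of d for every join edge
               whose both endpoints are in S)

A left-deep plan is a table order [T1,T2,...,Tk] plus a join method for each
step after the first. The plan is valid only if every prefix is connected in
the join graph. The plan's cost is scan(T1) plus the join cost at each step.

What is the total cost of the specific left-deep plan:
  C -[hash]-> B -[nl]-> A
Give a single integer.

81480

step 1: scan C: cost=500, card=500
step 2: join B via hash
    card(P join B) = 500*40/(50) = 400
    cost = 500 + 2*40*6 + 500 = 1480
step 3: join A via nl
    card(P join A) = 400*200/(40) = 2000
    cost = 1480 + 400*200 = 81480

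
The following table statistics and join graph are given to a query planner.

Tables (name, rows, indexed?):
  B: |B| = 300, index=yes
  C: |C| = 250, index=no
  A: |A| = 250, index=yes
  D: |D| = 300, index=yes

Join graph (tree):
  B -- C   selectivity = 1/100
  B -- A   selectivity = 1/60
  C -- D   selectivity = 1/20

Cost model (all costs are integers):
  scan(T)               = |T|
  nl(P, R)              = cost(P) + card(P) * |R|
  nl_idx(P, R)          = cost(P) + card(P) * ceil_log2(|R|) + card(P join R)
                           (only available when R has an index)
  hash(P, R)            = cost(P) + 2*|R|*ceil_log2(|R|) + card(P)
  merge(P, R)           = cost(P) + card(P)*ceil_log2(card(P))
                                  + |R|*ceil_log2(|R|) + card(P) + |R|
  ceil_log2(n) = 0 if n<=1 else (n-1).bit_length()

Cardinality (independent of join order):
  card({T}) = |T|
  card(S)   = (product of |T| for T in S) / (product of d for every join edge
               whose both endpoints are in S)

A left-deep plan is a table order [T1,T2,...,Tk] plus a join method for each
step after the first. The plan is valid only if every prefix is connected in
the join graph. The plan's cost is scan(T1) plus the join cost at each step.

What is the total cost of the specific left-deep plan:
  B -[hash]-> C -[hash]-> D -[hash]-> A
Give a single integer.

step 1: scan B: cost=300, card=300
step 2: join C via hash
    card(P join C) = 300*250/(100) = 750
    cost = 300 + 2*250*8 + 300 = 4600
step 3: join D via hash
    card(P join D) = 750*300/(20) = 11250
    cost = 4600 + 2*300*9 + 750 = 10750
step 4: join A via hash
    card(P join A) = 11250*250/(60) = 46875
    cost = 10750 + 2*250*8 + 11250 = 26000

26000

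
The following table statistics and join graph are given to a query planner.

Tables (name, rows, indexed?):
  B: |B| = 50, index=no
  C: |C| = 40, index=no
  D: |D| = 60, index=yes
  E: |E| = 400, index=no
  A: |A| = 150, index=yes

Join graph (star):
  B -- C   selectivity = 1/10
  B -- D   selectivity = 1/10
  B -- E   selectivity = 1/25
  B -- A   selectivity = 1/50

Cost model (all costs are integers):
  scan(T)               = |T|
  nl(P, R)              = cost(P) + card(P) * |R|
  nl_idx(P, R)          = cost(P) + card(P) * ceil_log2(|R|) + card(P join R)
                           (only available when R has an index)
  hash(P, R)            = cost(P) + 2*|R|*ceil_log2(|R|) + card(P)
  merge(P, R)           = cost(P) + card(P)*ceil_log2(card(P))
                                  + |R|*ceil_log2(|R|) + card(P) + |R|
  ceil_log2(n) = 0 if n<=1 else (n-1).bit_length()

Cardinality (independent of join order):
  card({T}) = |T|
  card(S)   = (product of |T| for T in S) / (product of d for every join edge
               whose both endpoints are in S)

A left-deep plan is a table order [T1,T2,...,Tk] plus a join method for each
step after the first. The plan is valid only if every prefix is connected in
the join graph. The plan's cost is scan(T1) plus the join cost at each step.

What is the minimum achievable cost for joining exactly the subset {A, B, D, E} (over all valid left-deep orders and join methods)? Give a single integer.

7720

Selinger DP over subsets of {A,B,D,E}:
  {B}: scan cost=50, card=50
  {D}: scan cost=60, card=60
  {E}: scan cost=400, card=400
  {A}: scan cost=150, card=150
  {BD}: card=300; try (D,nl_idx)→650, (B,hash)→720, (D,hash)→820, (D,merge)→820, (B,merge)→830, (D,nl)→3050 …(+1); best=650 via (D,nl_idx)
  {BE}: card=800; try (B,hash)→1400, (E,merge)→4400, (B,merge)→4750, (E,hash)→7300, (E,nl)→20050, (B,nl)→20400; best=1400 via (B,hash)
  {AB}: card=150; try (A,nl_idx)→600, (B,hash)→900, (A,merge)→1750, (B,merge)→1850, (A,hash)→2500, (A,nl)→7550 …(+1); best=600 via (A,nl_idx)
  {BDE}: card=4800; try (D,hash)→2920, (E,merge)→7650, (E,hash)→8150, (D,merge)→10620, (D,nl_idx)→11000, (D,nl)→49400 …(+1); best=2920 via (D,hash)
  {ABD}: card=900; try (D,hash)→1470, (D,merge)→2370, (D,nl_idx)→2400, (A,hash)→3350, (A,nl_idx)→3950, (A,merge)→5000 …(+2); best=1470 via (D,hash)
  {ABE}: card=2400; try (A,hash)→4600, (E,merge)→5950, (E,hash)→7950, (A,nl_idx)→10200, (A,merge)→11550, (E,nl)→60600 …(+1); best=4600 via (A,hash)
  {ABDE}: card=14400; try (D,hash)→7720, (E,hash)→9570, (A,hash)→10120, (E,merge)→15370, (D,nl_idx)→33400, (D,merge)→36220 …(+5); best=7720 via (D,hash)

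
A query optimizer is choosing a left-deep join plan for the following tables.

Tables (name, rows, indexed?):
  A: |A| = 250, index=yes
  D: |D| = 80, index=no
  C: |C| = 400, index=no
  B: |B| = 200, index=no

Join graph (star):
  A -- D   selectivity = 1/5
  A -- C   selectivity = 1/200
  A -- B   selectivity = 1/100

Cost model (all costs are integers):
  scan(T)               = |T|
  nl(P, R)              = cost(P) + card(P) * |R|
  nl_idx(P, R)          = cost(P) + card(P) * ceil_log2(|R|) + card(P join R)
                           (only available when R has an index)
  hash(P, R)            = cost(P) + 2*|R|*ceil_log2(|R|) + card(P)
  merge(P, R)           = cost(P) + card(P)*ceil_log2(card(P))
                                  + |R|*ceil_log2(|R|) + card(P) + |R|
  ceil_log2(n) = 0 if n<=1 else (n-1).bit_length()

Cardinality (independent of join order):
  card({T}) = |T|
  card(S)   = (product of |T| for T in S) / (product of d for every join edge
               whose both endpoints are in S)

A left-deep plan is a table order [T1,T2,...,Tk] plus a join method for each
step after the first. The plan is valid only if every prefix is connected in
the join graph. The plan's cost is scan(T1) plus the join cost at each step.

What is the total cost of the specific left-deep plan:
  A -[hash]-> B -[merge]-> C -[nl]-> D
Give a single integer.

step 1: scan A: cost=250, card=250
step 2: join B via hash
    card(P join B) = 250*200/(100) = 500
    cost = 250 + 2*200*8 + 250 = 3700
step 3: join C via merge
    card(P join C) = 500*400/(200) = 1000
    cost = 3700 + 500*9 + 400*9 + 500 + 400 = 12700
step 4: join D via nl
    card(P join D) = 1000*80/(5) = 16000
    cost = 12700 + 1000*80 = 92700

92700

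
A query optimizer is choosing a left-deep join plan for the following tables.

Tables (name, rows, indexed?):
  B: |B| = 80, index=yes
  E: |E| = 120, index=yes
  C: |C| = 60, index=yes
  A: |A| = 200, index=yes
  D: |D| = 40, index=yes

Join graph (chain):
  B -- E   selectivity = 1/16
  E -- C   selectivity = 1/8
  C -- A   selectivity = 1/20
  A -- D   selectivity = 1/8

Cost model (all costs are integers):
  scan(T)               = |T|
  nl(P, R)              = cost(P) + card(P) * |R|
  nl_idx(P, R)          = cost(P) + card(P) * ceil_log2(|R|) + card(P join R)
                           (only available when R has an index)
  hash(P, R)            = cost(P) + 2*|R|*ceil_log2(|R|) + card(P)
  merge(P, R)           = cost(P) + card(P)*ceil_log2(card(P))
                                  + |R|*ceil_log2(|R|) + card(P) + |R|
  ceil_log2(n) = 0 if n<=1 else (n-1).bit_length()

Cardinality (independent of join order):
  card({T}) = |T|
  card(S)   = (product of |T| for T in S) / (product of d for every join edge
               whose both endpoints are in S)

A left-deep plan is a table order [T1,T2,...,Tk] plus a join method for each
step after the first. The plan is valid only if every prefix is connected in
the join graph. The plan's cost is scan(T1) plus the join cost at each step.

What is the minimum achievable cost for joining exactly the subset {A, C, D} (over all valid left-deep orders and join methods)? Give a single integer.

Selinger DP over subsets of {A,C,D}:
  {C}: scan cost=60, card=60
  {A}: scan cost=200, card=200
  {D}: scan cost=40, card=40
  {AC}: card=600; try (C,hash)→1120, (A,nl_idx)→1140, (C,nl_idx)→2000, (A,merge)→2280, (C,merge)→2420, (A,hash)→3320 …(+2); best=1120 via (C,hash)
  {AD}: card=1000; try (D,hash)→880, (A,nl_idx)→1360, (A,merge)→2120, (D,merge)→2280, (D,nl_idx)→2400, (A,hash)→3280 …(+2); best=880 via (D,hash)
  {ACD}: card=3000; try (D,hash)→2200, (C,hash)→2600, (D,nl_idx)→7720, (D,merge)→8000, (C,nl_idx)→9880, (C,merge)→12300 …(+2); best=2200 via (D,hash)

2200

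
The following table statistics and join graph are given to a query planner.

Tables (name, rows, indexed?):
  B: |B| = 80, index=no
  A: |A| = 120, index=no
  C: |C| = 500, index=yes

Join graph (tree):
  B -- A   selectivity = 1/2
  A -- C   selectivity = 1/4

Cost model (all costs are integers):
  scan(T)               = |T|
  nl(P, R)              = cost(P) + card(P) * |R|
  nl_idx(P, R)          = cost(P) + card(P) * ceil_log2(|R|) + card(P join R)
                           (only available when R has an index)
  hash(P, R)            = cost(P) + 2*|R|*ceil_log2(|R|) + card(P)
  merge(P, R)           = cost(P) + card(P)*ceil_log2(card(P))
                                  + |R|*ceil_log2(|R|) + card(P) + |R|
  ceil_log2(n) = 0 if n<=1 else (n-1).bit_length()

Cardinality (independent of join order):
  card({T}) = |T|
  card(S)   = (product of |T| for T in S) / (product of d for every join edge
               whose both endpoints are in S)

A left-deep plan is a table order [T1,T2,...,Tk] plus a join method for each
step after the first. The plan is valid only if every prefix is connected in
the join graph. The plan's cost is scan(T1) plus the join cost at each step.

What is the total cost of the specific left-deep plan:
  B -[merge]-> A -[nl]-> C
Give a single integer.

step 1: scan B: cost=80, card=80
step 2: join A via merge
    card(P join A) = 80*120/(2) = 4800
    cost = 80 + 80*7 + 120*7 + 80 + 120 = 1680
step 3: join C via nl
    card(P join C) = 4800*500/(4) = 600000
    cost = 1680 + 4800*500 = 2401680

2401680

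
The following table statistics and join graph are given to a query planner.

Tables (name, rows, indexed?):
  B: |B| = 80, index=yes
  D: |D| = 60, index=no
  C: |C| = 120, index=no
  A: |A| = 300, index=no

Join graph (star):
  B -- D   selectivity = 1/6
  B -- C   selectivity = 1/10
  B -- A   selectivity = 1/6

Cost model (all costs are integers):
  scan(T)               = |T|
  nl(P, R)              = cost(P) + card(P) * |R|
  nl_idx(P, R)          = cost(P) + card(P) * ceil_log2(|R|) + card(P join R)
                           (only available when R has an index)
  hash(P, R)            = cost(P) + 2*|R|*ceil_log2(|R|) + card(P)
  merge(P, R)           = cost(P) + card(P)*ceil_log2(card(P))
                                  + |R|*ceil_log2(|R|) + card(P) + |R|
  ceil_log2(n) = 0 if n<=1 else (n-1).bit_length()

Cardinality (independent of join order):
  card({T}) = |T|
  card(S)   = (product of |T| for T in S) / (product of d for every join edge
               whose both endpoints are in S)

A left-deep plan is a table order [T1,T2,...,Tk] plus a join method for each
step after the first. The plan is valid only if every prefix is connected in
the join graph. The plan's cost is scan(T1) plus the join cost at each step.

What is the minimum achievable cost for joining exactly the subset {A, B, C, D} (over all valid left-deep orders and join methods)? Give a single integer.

18040

Selinger DP over subsets of {A,B,C,D}:
  {B}: scan cost=80, card=80
  {D}: scan cost=60, card=60
  {C}: scan cost=120, card=120
  {A}: scan cost=300, card=300
  {BD}: card=800; try (D,hash)→880, (B,merge)→1120, (D,merge)→1140, (B,hash)→1240, (B,nl_idx)→1280, (B,nl)→4860 …(+1); best=880 via (D,hash)
  {BC}: card=960; try (B,hash)→1360, (C,merge)→1680, (B,merge)→1720, (C,hash)→1840, (B,nl_idx)→1920, (C,nl)→9680 …(+1); best=1360 via (B,hash)
  {AB}: card=4000; try (B,hash)→1720, (A,merge)→3720, (B,merge)→3940, (A,hash)→5560, (B,nl_idx)→6400, (A,nl)→24080 …(+1); best=1720 via (B,hash)
  {BCD}: card=9600; try (D,hash)→3040, (C,hash)→3360, (C,merge)→10640, (D,merge)→12340, (D,nl)→58960, (C,nl)→96880; best=3040 via (D,hash)
  {ABD}: card=40000; try (D,hash)→6440, (A,hash)→7080, (A,merge)→12680, (D,merge)→54140, (A,nl)→240880, (D,nl)→241720; best=6440 via (D,hash)
  {ABC}: card=48000; try (C,hash)→7400, (A,hash)→7720, (A,merge)→14920, (C,merge)→54680, (A,nl)→289360, (C,nl)→481720; best=7400 via (C,hash)
  {ABCD}: card=480000; try (A,hash)→18040, (C,hash)→48120, (D,hash)→56120, (A,merge)→150040, (C,merge)→687400, (D,merge)→823820 …(+3); best=18040 via (A,hash)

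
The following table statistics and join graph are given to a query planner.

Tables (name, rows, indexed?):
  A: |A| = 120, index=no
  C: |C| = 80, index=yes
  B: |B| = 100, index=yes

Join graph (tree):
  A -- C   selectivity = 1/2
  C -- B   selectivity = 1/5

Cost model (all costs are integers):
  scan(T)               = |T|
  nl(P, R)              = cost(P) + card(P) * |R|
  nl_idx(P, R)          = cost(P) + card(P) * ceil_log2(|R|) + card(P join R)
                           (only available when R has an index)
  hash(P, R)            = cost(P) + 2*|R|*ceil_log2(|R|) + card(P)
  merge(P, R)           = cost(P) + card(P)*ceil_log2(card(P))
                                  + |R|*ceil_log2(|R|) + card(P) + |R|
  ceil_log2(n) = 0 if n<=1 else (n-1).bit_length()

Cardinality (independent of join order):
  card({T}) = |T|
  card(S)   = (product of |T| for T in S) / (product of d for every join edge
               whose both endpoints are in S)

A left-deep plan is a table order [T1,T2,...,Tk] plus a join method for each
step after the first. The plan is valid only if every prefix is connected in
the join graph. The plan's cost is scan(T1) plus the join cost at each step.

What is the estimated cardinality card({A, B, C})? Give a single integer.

96000

Tables in S: A(120), B(100), C(80)
Edges inside S: A-C(d=2), C-B(d=5)
numerator = 120 * 100 * 80 = 960000
denominator = 2 * 5 = 10
card(S) = 960000 / 10 = 96000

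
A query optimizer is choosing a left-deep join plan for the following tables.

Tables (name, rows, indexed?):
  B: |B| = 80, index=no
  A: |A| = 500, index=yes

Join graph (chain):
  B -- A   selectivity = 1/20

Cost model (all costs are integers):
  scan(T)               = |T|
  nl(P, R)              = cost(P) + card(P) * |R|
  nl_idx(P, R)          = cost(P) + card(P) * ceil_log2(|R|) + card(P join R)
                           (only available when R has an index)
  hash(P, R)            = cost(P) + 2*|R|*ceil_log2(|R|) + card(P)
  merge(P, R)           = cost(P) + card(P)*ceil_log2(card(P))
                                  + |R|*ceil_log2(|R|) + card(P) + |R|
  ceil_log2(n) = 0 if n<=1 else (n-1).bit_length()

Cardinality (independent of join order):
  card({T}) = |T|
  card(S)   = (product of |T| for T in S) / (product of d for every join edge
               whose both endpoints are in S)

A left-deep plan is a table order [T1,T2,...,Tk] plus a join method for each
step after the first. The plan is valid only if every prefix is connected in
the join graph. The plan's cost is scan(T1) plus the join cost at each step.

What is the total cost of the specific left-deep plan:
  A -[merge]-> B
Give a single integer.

step 1: scan A: cost=500, card=500
step 2: join B via merge
    card(P join B) = 500*80/(20) = 2000
    cost = 500 + 500*9 + 80*7 + 500 + 80 = 6140

6140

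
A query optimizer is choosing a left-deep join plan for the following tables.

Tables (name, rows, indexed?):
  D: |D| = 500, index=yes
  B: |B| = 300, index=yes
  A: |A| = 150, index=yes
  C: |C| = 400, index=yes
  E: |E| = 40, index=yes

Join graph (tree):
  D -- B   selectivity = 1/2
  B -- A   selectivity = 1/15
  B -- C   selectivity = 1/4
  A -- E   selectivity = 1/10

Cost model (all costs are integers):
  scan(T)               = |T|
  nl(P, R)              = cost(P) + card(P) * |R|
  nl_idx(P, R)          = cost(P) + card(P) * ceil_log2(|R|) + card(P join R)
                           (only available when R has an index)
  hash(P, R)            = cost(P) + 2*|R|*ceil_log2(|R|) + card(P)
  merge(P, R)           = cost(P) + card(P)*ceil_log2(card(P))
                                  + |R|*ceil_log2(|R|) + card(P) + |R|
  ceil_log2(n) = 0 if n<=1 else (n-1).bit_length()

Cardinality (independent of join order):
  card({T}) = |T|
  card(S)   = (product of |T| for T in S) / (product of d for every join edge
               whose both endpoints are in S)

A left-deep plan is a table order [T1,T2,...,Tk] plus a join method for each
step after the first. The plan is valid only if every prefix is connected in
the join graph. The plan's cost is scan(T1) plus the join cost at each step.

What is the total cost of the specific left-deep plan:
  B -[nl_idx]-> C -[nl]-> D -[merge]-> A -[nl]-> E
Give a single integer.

3195034350

step 1: scan B: cost=300, card=300
step 2: join C via nl_idx
    card(P join C) = 300*400/(4) = 30000
    cost = 300 + 300*9 + 30000 = 33000
step 3: join D via nl
    card(P join D) = 30000*500/(2) = 7500000
    cost = 33000 + 30000*500 = 15033000
step 4: join A via merge
    card(P join A) = 7500000*150/(15) = 75000000
    cost = 15033000 + 7500000*23 + 150*8 + 7500000 + 150 = 195034350
step 5: join E via nl
    card(P join E) = 75000000*40/(10) = 300000000
    cost = 195034350 + 75000000*40 = 3195034350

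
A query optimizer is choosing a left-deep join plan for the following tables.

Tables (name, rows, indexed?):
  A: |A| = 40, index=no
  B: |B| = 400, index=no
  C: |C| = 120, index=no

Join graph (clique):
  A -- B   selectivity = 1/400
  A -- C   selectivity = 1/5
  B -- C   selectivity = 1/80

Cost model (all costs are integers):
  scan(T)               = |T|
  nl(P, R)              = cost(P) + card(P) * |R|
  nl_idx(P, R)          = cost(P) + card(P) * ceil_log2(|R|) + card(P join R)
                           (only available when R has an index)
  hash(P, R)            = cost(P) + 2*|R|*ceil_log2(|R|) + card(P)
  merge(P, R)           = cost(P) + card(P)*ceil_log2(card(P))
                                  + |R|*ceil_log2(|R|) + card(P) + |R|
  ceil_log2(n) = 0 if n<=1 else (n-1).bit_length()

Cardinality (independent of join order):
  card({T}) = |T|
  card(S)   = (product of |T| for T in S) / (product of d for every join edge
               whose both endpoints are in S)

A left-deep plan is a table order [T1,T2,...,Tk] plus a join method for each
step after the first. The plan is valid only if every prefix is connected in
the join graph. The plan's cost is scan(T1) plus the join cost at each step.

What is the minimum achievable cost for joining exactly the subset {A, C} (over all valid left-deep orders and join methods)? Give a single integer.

720

Selinger DP over subsets of {A,C}:
  {A}: scan cost=40, card=40
  {C}: scan cost=120, card=120
  {AC}: card=960; try (A,hash)→720, (C,merge)→1280, (A,merge)→1360, (C,hash)→1760, (C,nl)→4840, (A,nl)→4920; best=720 via (A,hash)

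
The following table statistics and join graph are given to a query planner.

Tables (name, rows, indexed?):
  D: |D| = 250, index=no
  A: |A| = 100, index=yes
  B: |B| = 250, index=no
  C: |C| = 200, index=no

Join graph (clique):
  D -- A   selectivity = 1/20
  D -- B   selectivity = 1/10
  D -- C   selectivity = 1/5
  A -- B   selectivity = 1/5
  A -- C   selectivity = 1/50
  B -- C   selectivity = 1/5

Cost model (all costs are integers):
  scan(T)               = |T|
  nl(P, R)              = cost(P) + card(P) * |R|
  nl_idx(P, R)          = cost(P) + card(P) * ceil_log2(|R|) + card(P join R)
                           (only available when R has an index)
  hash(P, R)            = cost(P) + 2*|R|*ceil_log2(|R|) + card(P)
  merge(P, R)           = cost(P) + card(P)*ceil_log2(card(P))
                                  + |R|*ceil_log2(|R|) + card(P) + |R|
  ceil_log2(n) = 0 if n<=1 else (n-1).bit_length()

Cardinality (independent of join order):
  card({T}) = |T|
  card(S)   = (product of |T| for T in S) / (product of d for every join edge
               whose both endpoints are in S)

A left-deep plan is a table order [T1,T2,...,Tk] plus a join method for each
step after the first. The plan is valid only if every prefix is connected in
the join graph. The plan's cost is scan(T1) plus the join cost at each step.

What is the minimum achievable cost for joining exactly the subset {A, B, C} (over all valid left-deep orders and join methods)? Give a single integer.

Selinger DP over subsets of {A,B,C}:
  {A}: scan cost=100, card=100
  {B}: scan cost=250, card=250
  {C}: scan cost=200, card=200
  {AB}: card=5000; try (A,hash)→1900, (B,merge)→3150, (A,merge)→3300, (B,hash)→4200, (A,nl_idx)→7000, (B,nl)→25100 …(+1); best=1900 via (A,hash)
  {AC}: card=400; try (A,hash)→1800, (A,nl_idx)→2000, (C,merge)→2700, (A,merge)→2800, (C,hash)→3400, (C,nl)→20100 …(+1); best=1800 via (A,hash)
  {BC}: card=10000; try (C,hash)→3700, (B,merge)→4250, (C,merge)→4300, (B,hash)→4400, (B,nl)→50200, (C,nl)→50250; best=3700 via (C,hash)
  {ABC}: card=4000; try (B,hash)→6200, (B,merge)→8050, (C,hash)→10100, (A,hash)→15100, (C,merge)→73700, (A,nl_idx)→77700 …(+4); best=6200 via (B,hash)

6200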